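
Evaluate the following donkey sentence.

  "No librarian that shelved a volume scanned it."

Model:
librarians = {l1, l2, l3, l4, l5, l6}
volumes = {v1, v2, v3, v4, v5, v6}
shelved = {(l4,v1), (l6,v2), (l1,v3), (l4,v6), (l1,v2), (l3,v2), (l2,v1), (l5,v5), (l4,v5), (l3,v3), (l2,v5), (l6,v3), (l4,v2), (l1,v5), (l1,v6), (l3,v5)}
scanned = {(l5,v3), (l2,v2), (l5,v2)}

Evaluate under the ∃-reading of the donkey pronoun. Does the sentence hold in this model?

True

"it" takes "a volume" as antecedent — a donkey pronoun bound across the clause boundary.
Truth condition: for no (l,v) with shelved(l,v) does scanned(l,v) hold.
Restrictor pairs — does the scope hold? (l1,v2):fails  (l1,v3):fails  (l1,v5):fails  (l1,v6):fails  (l2,v1):fails  (l2,v5):fails  (l3,v2):fails  (l3,v3):fails  (l3,v5):fails  (l4,v1):fails  (l4,v2):fails  (l4,v5):fails  (l4,v6):fails  (l5,v5):fails  (l6,v2):fails  (l6,v3):fails
Scope holds for no restrictor pair, so the sentence is true.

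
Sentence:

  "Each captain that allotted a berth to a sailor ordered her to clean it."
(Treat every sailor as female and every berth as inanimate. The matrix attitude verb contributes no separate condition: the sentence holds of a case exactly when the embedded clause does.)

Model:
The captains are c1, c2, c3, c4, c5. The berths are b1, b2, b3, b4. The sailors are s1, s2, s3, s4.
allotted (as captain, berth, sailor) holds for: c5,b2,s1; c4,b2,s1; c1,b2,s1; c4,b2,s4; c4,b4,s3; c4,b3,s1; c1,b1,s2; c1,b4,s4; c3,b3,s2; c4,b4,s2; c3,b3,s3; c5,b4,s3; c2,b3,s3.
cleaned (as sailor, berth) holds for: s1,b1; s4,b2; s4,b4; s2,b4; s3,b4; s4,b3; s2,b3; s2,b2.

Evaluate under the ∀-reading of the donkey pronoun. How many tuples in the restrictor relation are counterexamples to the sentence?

"her" takes "a sailor" as antecedent and "it" takes "a berth"; both are donkey pronouns co-varying with the restrictor.
Strong reading: for every (c,b,s) with allotted(c,b,s), cleaned(s,b).
Restrictor triples: (c1,b1,s2)→cleaned(s2,b1) ✗  (c1,b2,s1)→cleaned(s1,b2) ✗  (c1,b4,s4)→cleaned(s4,b4) ✓  (c2,b3,s3)→cleaned(s3,b3) ✗  (c3,b3,s2)→cleaned(s2,b3) ✓  (c3,b3,s3)→cleaned(s3,b3) ✗  (c4,b2,s1)→cleaned(s1,b2) ✗  (c4,b2,s4)→cleaned(s4,b2) ✓  (c4,b3,s1)→cleaned(s1,b3) ✗  (c4,b4,s2)→cleaned(s2,b4) ✓  (c4,b4,s3)→cleaned(s3,b4) ✓  (c5,b2,s1)→cleaned(s1,b2) ✗  (c5,b4,s3)→cleaned(s3,b4) ✓
Counterexamples (restrictor triples failing the scope): 7.

7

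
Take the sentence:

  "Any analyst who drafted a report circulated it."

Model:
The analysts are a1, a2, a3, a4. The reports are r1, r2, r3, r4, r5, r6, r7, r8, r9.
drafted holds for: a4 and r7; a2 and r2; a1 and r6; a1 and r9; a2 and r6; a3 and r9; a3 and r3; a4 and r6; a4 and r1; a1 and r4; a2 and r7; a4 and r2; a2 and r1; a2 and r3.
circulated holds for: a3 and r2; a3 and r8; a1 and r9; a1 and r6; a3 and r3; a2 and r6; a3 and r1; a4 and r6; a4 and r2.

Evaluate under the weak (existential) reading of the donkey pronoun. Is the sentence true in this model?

"it" takes "a report" as antecedent — a donkey pronoun bound across the clause boundary.
Weak reading: every analyst a with some drafted-report has at least one drafted-report r such that circulated(a,r).
Per analyst: a1:✓  a2:✓  a3:✓  a4:✓
Every analyst in the restrictor has a witness.

True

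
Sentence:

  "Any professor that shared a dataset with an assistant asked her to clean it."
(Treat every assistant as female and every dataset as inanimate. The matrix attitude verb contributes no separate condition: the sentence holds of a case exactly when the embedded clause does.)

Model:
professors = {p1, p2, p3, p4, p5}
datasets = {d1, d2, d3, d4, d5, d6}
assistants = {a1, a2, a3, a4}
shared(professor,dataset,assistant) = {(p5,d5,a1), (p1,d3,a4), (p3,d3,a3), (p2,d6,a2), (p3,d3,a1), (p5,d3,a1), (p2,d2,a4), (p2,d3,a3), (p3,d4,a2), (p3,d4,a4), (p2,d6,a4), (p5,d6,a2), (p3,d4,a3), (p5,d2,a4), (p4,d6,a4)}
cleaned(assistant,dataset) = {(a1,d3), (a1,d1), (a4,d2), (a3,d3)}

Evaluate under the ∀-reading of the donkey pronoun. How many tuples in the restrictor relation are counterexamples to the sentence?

"her" takes "an assistant" as antecedent and "it" takes "a dataset"; both are donkey pronouns co-varying with the restrictor.
Strong reading: for every (p,d,a) with shared(p,d,a), cleaned(a,d).
Restrictor triples: (p1,d3,a4)→cleaned(a4,d3) ✗  (p2,d2,a4)→cleaned(a4,d2) ✓  (p2,d3,a3)→cleaned(a3,d3) ✓  (p2,d6,a2)→cleaned(a2,d6) ✗  (p2,d6,a4)→cleaned(a4,d6) ✗  (p3,d3,a1)→cleaned(a1,d3) ✓  (p3,d3,a3)→cleaned(a3,d3) ✓  (p3,d4,a2)→cleaned(a2,d4) ✗  (p3,d4,a3)→cleaned(a3,d4) ✗  (p3,d4,a4)→cleaned(a4,d4) ✗  (p4,d6,a4)→cleaned(a4,d6) ✗  (p5,d2,a4)→cleaned(a4,d2) ✓  (p5,d3,a1)→cleaned(a1,d3) ✓  (p5,d5,a1)→cleaned(a1,d5) ✗  (p5,d6,a2)→cleaned(a2,d6) ✗
Counterexamples (restrictor triples failing the scope): 9.

9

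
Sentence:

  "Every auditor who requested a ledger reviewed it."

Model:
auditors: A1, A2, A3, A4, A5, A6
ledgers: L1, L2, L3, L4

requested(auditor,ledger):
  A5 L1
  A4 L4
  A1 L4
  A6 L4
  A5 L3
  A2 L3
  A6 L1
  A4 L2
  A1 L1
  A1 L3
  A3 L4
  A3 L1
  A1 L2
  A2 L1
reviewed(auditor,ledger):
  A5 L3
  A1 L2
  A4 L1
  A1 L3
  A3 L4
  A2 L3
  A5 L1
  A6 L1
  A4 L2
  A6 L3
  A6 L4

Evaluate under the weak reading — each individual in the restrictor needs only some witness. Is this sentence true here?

"it" takes "a ledger" as antecedent — a donkey pronoun bound across the clause boundary.
Weak reading: every auditor a with some requested-ledger has at least one requested-ledger l such that reviewed(a,l).
Per auditor: A1:✓  A2:✓  A3:✓  A4:✓  A5:✓  A6:✓
Every auditor in the restrictor has a witness.

True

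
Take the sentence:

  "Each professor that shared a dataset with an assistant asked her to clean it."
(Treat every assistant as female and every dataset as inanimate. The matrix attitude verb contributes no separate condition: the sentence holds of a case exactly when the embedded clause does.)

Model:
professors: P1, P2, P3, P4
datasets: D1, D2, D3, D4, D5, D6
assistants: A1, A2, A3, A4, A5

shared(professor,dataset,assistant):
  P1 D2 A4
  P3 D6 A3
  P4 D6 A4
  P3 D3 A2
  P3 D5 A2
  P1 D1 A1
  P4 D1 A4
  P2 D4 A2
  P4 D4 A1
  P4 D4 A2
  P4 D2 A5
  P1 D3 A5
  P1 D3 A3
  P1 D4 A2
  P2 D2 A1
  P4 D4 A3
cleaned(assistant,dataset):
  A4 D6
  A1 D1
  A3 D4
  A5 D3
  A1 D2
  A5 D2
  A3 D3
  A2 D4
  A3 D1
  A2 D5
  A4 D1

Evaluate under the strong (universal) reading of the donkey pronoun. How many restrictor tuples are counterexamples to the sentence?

"her" takes "an assistant" as antecedent and "it" takes "a dataset"; both are donkey pronouns co-varying with the restrictor.
Strong reading: for every (p,d,a) with shared(p,d,a), cleaned(a,d).
Restrictor triples: (P1,D1,A1)→cleaned(A1,D1) ✓  (P1,D2,A4)→cleaned(A4,D2) ✗  (P1,D3,A3)→cleaned(A3,D3) ✓  (P1,D3,A5)→cleaned(A5,D3) ✓  (P1,D4,A2)→cleaned(A2,D4) ✓  (P2,D2,A1)→cleaned(A1,D2) ✓  (P2,D4,A2)→cleaned(A2,D4) ✓  (P3,D3,A2)→cleaned(A2,D3) ✗  (P3,D5,A2)→cleaned(A2,D5) ✓  (P3,D6,A3)→cleaned(A3,D6) ✗  (P4,D1,A4)→cleaned(A4,D1) ✓  (P4,D2,A5)→cleaned(A5,D2) ✓  (P4,D4,A1)→cleaned(A1,D4) ✗  (P4,D4,A2)→cleaned(A2,D4) ✓  (P4,D4,A3)→cleaned(A3,D4) ✓  (P4,D6,A4)→cleaned(A4,D6) ✓
Counterexamples (restrictor triples failing the scope): 4.

4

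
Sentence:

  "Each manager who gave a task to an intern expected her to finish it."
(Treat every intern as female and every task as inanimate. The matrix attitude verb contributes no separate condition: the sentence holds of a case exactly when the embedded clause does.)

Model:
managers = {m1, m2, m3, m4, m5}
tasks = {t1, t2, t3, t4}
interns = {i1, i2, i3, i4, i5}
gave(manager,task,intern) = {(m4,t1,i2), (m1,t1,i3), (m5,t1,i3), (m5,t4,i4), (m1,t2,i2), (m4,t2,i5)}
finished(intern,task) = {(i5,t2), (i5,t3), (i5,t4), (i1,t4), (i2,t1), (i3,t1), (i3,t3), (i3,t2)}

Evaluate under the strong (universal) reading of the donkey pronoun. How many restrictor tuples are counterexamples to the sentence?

"her" takes "an intern" as antecedent and "it" takes "a task"; both are donkey pronouns co-varying with the restrictor.
Strong reading: for every (m,t,i) with gave(m,t,i), finished(i,t).
Restrictor triples: (m1,t1,i3)→finished(i3,t1) ✓  (m1,t2,i2)→finished(i2,t2) ✗  (m4,t1,i2)→finished(i2,t1) ✓  (m4,t2,i5)→finished(i5,t2) ✓  (m5,t1,i3)→finished(i3,t1) ✓  (m5,t4,i4)→finished(i4,t4) ✗
Counterexamples (restrictor triples failing the scope): 2.

2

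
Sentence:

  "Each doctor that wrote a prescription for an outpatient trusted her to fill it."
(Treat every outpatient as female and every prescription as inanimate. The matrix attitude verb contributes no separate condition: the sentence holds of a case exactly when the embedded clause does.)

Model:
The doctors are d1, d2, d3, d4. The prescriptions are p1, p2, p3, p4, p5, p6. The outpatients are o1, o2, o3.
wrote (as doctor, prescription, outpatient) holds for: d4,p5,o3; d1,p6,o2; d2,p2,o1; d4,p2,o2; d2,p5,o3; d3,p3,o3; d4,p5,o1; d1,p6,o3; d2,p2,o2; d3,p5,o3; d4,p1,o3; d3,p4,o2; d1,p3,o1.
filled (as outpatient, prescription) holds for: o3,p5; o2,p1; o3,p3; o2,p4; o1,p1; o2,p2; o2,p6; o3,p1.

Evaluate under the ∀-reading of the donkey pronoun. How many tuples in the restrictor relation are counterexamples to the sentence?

"her" takes "an outpatient" as antecedent and "it" takes "a prescription"; both are donkey pronouns co-varying with the restrictor.
Strong reading: for every (d,p,o) with wrote(d,p,o), filled(o,p).
Restrictor triples: (d1,p3,o1)→filled(o1,p3) ✗  (d1,p6,o2)→filled(o2,p6) ✓  (d1,p6,o3)→filled(o3,p6) ✗  (d2,p2,o1)→filled(o1,p2) ✗  (d2,p2,o2)→filled(o2,p2) ✓  (d2,p5,o3)→filled(o3,p5) ✓  (d3,p3,o3)→filled(o3,p3) ✓  (d3,p4,o2)→filled(o2,p4) ✓  (d3,p5,o3)→filled(o3,p5) ✓  (d4,p1,o3)→filled(o3,p1) ✓  (d4,p2,o2)→filled(o2,p2) ✓  (d4,p5,o1)→filled(o1,p5) ✗  (d4,p5,o3)→filled(o3,p5) ✓
Counterexamples (restrictor triples failing the scope): 4.

4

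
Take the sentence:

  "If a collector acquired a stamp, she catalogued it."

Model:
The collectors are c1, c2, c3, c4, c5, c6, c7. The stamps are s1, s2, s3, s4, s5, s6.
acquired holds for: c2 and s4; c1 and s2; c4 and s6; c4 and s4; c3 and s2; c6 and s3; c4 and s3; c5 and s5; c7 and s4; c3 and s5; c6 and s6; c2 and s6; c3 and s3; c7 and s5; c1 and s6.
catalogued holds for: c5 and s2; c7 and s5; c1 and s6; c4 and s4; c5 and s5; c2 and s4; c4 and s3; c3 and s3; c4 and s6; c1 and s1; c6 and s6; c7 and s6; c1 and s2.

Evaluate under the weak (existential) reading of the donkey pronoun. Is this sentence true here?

"it" takes "a stamp" as antecedent — a donkey pronoun bound across the clause boundary.
Weak reading: every collector c with some acquired-stamp has at least one acquired-stamp s such that catalogued(c,s).
Per collector: c1:✓  c2:✓  c3:✓  c4:✓  c5:✓  c6:✓  c7:✓
Every collector in the restrictor has a witness.

True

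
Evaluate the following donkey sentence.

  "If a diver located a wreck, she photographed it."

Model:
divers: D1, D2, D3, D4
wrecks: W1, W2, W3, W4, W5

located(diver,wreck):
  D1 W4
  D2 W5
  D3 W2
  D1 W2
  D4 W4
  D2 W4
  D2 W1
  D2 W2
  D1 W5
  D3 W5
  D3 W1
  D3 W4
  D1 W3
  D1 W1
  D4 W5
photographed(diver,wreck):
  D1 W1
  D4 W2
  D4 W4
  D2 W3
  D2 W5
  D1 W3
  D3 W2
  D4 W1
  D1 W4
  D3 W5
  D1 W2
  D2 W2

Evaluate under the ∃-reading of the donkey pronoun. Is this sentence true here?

"it" takes "a wreck" as antecedent — a donkey pronoun bound across the clause boundary.
Weak reading: every diver d with some located-wreck has at least one located-wreck w such that photographed(d,w).
Per diver: D1:✓  D2:✓  D3:✓  D4:✓
Every diver in the restrictor has a witness.

True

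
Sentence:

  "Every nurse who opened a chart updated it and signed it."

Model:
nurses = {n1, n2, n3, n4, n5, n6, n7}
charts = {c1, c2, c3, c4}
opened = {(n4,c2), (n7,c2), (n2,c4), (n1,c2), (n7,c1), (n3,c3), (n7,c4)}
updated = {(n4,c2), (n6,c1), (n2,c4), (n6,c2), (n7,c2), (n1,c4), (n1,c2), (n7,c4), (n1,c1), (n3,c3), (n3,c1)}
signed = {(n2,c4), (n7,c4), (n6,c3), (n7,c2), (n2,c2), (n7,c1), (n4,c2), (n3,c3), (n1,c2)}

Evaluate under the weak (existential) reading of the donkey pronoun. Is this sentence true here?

True

"it" takes "a chart" as antecedent — a donkey pronoun bound across the clause boundary.
Weak reading: every nurse n with some opened-chart has at least one opened-chart c such that updated(n,c) ∧ signed(n,c).
Per nurse: n1:✓  n2:✓  n3:✓  n4:✓  n7:✓
Every nurse in the restrictor has a witness.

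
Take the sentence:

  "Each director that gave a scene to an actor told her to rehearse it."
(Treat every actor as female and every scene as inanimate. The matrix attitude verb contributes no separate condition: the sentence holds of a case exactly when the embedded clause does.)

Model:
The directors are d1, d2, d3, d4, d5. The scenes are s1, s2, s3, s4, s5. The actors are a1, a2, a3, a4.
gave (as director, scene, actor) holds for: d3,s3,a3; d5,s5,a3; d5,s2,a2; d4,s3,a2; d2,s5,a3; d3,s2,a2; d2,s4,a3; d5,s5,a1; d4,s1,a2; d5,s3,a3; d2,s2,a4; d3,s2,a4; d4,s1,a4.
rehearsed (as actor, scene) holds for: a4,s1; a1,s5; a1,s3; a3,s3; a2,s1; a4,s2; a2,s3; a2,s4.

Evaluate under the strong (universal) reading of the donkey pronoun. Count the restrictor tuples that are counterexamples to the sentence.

5

"her" takes "an actor" as antecedent and "it" takes "a scene"; both are donkey pronouns co-varying with the restrictor.
Strong reading: for every (d,s,a) with gave(d,s,a), rehearsed(a,s).
Restrictor triples: (d2,s2,a4)→rehearsed(a4,s2) ✓  (d2,s4,a3)→rehearsed(a3,s4) ✗  (d2,s5,a3)→rehearsed(a3,s5) ✗  (d3,s2,a2)→rehearsed(a2,s2) ✗  (d3,s2,a4)→rehearsed(a4,s2) ✓  (d3,s3,a3)→rehearsed(a3,s3) ✓  (d4,s1,a2)→rehearsed(a2,s1) ✓  (d4,s1,a4)→rehearsed(a4,s1) ✓  (d4,s3,a2)→rehearsed(a2,s3) ✓  (d5,s2,a2)→rehearsed(a2,s2) ✗  (d5,s3,a3)→rehearsed(a3,s3) ✓  (d5,s5,a1)→rehearsed(a1,s5) ✓  (d5,s5,a3)→rehearsed(a3,s5) ✗
Counterexamples (restrictor triples failing the scope): 5.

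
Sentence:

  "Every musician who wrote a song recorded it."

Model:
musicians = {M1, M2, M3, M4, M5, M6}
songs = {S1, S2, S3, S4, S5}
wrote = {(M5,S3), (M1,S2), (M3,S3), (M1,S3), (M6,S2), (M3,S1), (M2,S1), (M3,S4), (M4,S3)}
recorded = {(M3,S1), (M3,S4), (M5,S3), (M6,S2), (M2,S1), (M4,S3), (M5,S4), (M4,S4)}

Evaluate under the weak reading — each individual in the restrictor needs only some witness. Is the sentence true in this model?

False

"it" takes "a song" as antecedent — a donkey pronoun bound across the clause boundary.
Weak reading: every musician m with some wrote-song has at least one wrote-song s such that recorded(m,s).
Per musician: M1:✗  M2:✓  M3:✓  M4:✓  M5:✓  M6:✓
M1 has no witness among its wrote-songs.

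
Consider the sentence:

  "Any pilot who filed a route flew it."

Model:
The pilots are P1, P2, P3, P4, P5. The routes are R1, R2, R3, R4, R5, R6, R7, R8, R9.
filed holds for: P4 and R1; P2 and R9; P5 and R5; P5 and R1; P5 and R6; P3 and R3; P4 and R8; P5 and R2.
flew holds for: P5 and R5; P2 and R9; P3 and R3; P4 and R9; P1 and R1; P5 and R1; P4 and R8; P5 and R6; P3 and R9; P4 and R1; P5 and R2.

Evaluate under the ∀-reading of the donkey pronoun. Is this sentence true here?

"it" takes "a route" as antecedent — a donkey pronoun bound across the clause boundary.
Strong reading: for every (p,r) with filed(p,r), flew(p,r).
Restrictor pairs: (P2,R9) ✓  (P3,R3) ✓  (P4,R1) ✓  (P4,R8) ✓  (P5,R1) ✓  (P5,R2) ✓  (P5,R5) ✓  (P5,R6) ✓
Every restrictor pair satisfies the scope.

True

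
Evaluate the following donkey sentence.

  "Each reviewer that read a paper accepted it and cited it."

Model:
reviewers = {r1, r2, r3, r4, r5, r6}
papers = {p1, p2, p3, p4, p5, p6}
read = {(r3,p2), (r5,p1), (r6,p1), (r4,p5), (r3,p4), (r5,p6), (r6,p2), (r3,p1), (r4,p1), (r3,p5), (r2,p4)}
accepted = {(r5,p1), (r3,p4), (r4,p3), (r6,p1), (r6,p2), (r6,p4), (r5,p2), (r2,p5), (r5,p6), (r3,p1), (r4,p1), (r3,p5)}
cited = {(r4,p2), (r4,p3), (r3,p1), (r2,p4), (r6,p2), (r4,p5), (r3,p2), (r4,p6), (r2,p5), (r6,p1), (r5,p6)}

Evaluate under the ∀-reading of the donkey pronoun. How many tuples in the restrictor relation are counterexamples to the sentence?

"it" takes "a paper" as antecedent — a donkey pronoun bound across the clause boundary.
Strong reading: for every (r,p) with read(r,p), accepted(r,p) ∧ cited(r,p).
Restrictor pairs: (r2,p4) ✗  (r3,p1) ✓  (r3,p2) ✗  (r3,p4) ✗  (r3,p5) ✗  (r4,p1) ✗  (r4,p5) ✗  (r5,p1) ✗  (r5,p6) ✓  (r6,p1) ✓  (r6,p2) ✓
Counterexamples (restrictor pairs failing the scope): 7.

7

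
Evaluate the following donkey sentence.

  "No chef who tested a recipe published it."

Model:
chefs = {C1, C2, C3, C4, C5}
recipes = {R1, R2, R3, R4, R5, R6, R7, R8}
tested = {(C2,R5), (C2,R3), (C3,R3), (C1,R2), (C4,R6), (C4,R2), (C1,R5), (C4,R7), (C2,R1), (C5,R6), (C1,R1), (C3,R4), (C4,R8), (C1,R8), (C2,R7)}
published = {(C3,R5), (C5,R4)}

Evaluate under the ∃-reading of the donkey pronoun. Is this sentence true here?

"it" takes "a recipe" as antecedent — a donkey pronoun bound across the clause boundary.
Truth condition: for no (c,r) with tested(c,r) does published(c,r) hold.
Restrictor pairs — does the scope hold? (C1,R1):fails  (C1,R2):fails  (C1,R5):fails  (C1,R8):fails  (C2,R1):fails  (C2,R3):fails  (C2,R5):fails  (C2,R7):fails  (C3,R3):fails  (C3,R4):fails  (C4,R2):fails  (C4,R6):fails  (C4,R7):fails  (C4,R8):fails  (C5,R6):fails
Scope holds for no restrictor pair, so the sentence is true.

True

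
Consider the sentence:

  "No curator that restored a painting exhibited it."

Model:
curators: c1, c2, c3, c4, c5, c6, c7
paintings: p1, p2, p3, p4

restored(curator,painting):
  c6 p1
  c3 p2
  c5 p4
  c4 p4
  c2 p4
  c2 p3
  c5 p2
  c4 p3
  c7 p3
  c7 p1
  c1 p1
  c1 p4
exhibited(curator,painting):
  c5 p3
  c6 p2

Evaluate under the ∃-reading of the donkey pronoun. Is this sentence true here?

"it" takes "a painting" as antecedent — a donkey pronoun bound across the clause boundary.
Truth condition: for no (c,p) with restored(c,p) does exhibited(c,p) hold.
Restrictor pairs — does the scope hold? (c1,p1):fails  (c1,p4):fails  (c2,p3):fails  (c2,p4):fails  (c3,p2):fails  (c4,p3):fails  (c4,p4):fails  (c5,p2):fails  (c5,p4):fails  (c6,p1):fails  (c7,p1):fails  (c7,p3):fails
Scope holds for no restrictor pair, so the sentence is true.

True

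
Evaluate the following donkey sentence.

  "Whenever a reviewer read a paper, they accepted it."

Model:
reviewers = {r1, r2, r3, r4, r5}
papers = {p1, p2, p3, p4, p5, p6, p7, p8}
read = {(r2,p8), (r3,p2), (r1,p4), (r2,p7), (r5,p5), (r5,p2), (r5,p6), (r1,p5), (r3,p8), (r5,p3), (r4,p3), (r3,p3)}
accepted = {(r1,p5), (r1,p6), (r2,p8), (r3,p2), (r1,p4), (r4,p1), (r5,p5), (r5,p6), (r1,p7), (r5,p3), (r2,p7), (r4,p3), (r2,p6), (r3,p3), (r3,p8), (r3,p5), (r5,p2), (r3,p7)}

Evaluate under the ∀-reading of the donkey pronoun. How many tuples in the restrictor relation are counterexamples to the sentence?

"it" takes "a paper" as antecedent — a donkey pronoun bound across the clause boundary.
Strong reading: for every (r,p) with read(r,p), accepted(r,p).
Restrictor pairs: (r1,p4) ✓  (r1,p5) ✓  (r2,p7) ✓  (r2,p8) ✓  (r3,p2) ✓  (r3,p3) ✓  (r3,p8) ✓  (r4,p3) ✓  (r5,p2) ✓  (r5,p3) ✓  (r5,p5) ✓  (r5,p6) ✓
Counterexamples (restrictor pairs failing the scope): 0.

0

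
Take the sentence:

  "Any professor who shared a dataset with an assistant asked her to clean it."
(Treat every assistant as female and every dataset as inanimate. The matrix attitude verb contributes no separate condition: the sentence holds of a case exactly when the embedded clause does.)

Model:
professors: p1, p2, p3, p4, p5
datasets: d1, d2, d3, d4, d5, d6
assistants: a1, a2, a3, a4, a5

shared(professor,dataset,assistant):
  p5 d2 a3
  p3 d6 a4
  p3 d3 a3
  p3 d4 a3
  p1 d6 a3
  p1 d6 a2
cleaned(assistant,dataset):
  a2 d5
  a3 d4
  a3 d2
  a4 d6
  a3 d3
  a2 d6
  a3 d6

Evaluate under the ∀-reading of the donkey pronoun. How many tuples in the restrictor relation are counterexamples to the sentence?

0

"her" takes "an assistant" as antecedent and "it" takes "a dataset"; both are donkey pronouns co-varying with the restrictor.
Strong reading: for every (p,d,a) with shared(p,d,a), cleaned(a,d).
Restrictor triples: (p1,d6,a2)→cleaned(a2,d6) ✓  (p1,d6,a3)→cleaned(a3,d6) ✓  (p3,d3,a3)→cleaned(a3,d3) ✓  (p3,d4,a3)→cleaned(a3,d4) ✓  (p3,d6,a4)→cleaned(a4,d6) ✓  (p5,d2,a3)→cleaned(a3,d2) ✓
Counterexamples (restrictor triples failing the scope): 0.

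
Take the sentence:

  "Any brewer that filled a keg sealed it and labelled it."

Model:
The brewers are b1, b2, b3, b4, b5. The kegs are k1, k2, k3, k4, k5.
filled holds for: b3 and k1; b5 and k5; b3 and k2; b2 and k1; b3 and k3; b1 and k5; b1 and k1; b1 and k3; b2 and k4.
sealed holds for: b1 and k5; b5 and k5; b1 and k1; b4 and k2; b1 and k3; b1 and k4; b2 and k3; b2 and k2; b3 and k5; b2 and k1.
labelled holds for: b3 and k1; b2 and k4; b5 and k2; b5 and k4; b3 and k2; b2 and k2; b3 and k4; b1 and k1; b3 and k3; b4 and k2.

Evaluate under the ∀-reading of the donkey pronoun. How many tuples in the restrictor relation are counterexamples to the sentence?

"it" takes "a keg" as antecedent — a donkey pronoun bound across the clause boundary.
Strong reading: for every (b,k) with filled(b,k), sealed(b,k) ∧ labelled(b,k).
Restrictor pairs: (b1,k1) ✓  (b1,k3) ✗  (b1,k5) ✗  (b2,k1) ✗  (b2,k4) ✗  (b3,k1) ✗  (b3,k2) ✗  (b3,k3) ✗  (b5,k5) ✗
Counterexamples (restrictor pairs failing the scope): 8.

8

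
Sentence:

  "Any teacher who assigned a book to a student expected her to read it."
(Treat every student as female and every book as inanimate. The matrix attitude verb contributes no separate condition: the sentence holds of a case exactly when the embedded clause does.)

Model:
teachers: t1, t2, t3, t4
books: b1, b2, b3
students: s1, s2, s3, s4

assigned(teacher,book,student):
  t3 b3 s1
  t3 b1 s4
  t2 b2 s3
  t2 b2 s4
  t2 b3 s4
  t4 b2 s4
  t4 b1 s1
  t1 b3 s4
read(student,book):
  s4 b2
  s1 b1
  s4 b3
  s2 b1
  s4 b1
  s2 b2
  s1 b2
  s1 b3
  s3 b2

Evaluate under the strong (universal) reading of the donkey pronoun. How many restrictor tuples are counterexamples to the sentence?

0

"her" takes "a student" as antecedent and "it" takes "a book"; both are donkey pronouns co-varying with the restrictor.
Strong reading: for every (t,b,s) with assigned(t,b,s), read(s,b).
Restrictor triples: (t1,b3,s4)→read(s4,b3) ✓  (t2,b2,s3)→read(s3,b2) ✓  (t2,b2,s4)→read(s4,b2) ✓  (t2,b3,s4)→read(s4,b3) ✓  (t3,b1,s4)→read(s4,b1) ✓  (t3,b3,s1)→read(s1,b3) ✓  (t4,b1,s1)→read(s1,b1) ✓  (t4,b2,s4)→read(s4,b2) ✓
Counterexamples (restrictor triples failing the scope): 0.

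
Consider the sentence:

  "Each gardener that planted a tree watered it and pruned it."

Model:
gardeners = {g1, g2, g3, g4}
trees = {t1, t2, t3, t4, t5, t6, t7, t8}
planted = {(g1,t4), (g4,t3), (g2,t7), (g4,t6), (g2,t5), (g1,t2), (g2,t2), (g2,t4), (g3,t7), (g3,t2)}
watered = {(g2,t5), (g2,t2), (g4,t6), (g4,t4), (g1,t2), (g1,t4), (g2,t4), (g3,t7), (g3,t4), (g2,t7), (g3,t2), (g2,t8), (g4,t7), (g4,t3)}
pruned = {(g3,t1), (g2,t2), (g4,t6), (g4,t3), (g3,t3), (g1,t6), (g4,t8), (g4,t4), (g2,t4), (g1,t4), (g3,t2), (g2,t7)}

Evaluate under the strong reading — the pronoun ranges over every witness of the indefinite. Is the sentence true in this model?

"it" takes "a tree" as antecedent — a donkey pronoun bound across the clause boundary.
Strong reading: for every (g,t) with planted(g,t), watered(g,t) ∧ pruned(g,t).
Restrictor pairs: (g1,t2) ✗  (g1,t4) ✓  (g2,t2) ✓  (g2,t4) ✓  (g2,t5) ✗  (g2,t7) ✓  (g3,t2) ✓  (g3,t7) ✗  (g4,t3) ✓  (g4,t6) ✓
Counterexample: (g1,t2) is in planted but fails the scope.

False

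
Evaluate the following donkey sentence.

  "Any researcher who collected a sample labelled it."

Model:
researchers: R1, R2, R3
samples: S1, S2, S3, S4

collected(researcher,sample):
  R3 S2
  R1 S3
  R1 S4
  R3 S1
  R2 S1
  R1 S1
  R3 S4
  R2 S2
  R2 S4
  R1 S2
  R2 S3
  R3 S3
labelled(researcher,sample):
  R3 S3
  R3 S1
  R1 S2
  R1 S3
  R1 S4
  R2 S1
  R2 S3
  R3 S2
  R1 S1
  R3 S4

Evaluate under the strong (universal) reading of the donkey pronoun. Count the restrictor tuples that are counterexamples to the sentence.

2

"it" takes "a sample" as antecedent — a donkey pronoun bound across the clause boundary.
Strong reading: for every (r,s) with collected(r,s), labelled(r,s).
Restrictor pairs: (R1,S1) ✓  (R1,S2) ✓  (R1,S3) ✓  (R1,S4) ✓  (R2,S1) ✓  (R2,S2) ✗  (R2,S3) ✓  (R2,S4) ✗  (R3,S1) ✓  (R3,S2) ✓  (R3,S3) ✓  (R3,S4) ✓
Counterexamples (restrictor pairs failing the scope): 2.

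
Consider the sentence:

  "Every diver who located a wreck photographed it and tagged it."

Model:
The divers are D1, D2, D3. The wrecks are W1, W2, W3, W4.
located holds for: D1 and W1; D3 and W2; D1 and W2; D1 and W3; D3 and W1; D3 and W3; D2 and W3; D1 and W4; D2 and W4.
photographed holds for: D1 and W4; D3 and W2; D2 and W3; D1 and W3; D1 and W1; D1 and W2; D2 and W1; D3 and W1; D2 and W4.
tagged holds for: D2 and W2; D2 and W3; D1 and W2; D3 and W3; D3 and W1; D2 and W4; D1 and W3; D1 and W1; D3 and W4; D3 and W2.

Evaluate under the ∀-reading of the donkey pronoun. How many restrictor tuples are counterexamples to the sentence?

"it" takes "a wreck" as antecedent — a donkey pronoun bound across the clause boundary.
Strong reading: for every (d,w) with located(d,w), photographed(d,w) ∧ tagged(d,w).
Restrictor pairs: (D1,W1) ✓  (D1,W2) ✓  (D1,W3) ✓  (D1,W4) ✗  (D2,W3) ✓  (D2,W4) ✓  (D3,W1) ✓  (D3,W2) ✓  (D3,W3) ✗
Counterexamples (restrictor pairs failing the scope): 2.

2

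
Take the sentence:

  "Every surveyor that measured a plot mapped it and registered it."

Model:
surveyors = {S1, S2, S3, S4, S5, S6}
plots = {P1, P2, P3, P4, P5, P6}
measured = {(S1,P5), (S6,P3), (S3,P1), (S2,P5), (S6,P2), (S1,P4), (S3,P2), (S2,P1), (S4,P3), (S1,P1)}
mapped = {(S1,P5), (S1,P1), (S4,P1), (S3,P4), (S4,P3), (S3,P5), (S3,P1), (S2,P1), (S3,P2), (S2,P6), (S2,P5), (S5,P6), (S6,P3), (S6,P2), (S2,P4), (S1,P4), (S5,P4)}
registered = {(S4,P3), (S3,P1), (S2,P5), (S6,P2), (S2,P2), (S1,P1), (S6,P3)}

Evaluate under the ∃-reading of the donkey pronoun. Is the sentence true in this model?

True

"it" takes "a plot" as antecedent — a donkey pronoun bound across the clause boundary.
Weak reading: every surveyor s with some measured-plot has at least one measured-plot p such that mapped(s,p) ∧ registered(s,p).
Per surveyor: S1:✓  S2:✓  S3:✓  S4:✓  S6:✓
Every surveyor in the restrictor has a witness.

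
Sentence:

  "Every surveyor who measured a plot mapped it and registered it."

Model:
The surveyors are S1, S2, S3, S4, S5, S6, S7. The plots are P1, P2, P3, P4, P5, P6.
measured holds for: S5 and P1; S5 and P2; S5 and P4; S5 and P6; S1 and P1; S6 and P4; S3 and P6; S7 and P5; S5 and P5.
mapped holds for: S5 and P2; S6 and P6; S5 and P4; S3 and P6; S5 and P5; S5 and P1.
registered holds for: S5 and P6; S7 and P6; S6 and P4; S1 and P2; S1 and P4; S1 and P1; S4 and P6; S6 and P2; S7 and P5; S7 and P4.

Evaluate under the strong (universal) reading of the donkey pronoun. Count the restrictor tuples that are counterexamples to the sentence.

9

"it" takes "a plot" as antecedent — a donkey pronoun bound across the clause boundary.
Strong reading: for every (s,p) with measured(s,p), mapped(s,p) ∧ registered(s,p).
Restrictor pairs: (S1,P1) ✗  (S3,P6) ✗  (S5,P1) ✗  (S5,P2) ✗  (S5,P4) ✗  (S5,P5) ✗  (S5,P6) ✗  (S6,P4) ✗  (S7,P5) ✗
Counterexamples (restrictor pairs failing the scope): 9.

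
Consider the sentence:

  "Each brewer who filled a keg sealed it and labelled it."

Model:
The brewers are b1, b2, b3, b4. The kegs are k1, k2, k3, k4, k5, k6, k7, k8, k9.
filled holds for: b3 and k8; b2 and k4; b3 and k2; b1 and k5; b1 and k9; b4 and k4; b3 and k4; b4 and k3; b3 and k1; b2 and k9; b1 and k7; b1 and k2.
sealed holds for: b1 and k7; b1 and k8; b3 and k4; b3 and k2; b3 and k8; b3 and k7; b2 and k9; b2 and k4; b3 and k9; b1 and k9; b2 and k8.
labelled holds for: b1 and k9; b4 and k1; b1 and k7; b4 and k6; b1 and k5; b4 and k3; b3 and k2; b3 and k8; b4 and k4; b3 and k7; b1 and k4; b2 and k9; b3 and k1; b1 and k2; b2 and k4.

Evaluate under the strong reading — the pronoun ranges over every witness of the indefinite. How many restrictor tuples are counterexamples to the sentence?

6

"it" takes "a keg" as antecedent — a donkey pronoun bound across the clause boundary.
Strong reading: for every (b,k) with filled(b,k), sealed(b,k) ∧ labelled(b,k).
Restrictor pairs: (b1,k2) ✗  (b1,k5) ✗  (b1,k7) ✓  (b1,k9) ✓  (b2,k4) ✓  (b2,k9) ✓  (b3,k1) ✗  (b3,k2) ✓  (b3,k4) ✗  (b3,k8) ✓  (b4,k3) ✗  (b4,k4) ✗
Counterexamples (restrictor pairs failing the scope): 6.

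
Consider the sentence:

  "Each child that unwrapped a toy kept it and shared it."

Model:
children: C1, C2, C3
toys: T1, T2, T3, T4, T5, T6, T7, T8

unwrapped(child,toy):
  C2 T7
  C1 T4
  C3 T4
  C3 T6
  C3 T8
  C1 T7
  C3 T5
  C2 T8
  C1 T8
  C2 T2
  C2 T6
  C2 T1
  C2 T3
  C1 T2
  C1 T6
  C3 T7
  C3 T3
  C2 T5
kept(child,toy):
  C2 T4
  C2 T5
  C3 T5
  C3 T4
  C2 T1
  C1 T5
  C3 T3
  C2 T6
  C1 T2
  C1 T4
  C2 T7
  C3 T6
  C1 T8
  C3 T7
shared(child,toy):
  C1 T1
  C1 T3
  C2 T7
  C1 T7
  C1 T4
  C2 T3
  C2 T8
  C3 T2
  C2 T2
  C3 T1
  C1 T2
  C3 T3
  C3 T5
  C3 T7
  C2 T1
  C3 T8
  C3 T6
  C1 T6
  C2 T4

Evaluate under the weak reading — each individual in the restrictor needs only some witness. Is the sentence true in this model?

True

"it" takes "a toy" as antecedent — a donkey pronoun bound across the clause boundary.
Weak reading: every child c with some unwrapped-toy has at least one unwrapped-toy t such that kept(c,t) ∧ shared(c,t).
Per child: C1:✓  C2:✓  C3:✓
Every child in the restrictor has a witness.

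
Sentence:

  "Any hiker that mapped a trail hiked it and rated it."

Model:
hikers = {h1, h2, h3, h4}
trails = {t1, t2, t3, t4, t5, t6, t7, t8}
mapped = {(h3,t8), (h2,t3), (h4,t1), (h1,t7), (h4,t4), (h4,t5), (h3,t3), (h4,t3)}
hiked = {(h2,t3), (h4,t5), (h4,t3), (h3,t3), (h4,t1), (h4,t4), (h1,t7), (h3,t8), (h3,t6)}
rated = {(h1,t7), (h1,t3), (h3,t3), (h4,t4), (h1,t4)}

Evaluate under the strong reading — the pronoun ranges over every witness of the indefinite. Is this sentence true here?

"it" takes "a trail" as antecedent — a donkey pronoun bound across the clause boundary.
Strong reading: for every (h,t) with mapped(h,t), hiked(h,t) ∧ rated(h,t).
Restrictor pairs: (h1,t7) ✓  (h2,t3) ✗  (h3,t3) ✓  (h3,t8) ✗  (h4,t1) ✗  (h4,t3) ✗  (h4,t4) ✓  (h4,t5) ✗
Counterexample: (h2,t3) is in mapped but fails the scope.

False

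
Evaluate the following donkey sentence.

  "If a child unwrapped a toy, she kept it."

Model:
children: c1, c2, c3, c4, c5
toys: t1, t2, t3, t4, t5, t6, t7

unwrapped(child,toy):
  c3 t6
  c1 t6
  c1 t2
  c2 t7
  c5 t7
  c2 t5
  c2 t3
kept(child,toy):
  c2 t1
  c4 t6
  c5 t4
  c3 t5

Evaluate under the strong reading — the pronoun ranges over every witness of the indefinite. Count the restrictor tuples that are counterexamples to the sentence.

7

"it" takes "a toy" as antecedent — a donkey pronoun bound across the clause boundary.
Strong reading: for every (c,t) with unwrapped(c,t), kept(c,t).
Restrictor pairs: (c1,t2) ✗  (c1,t6) ✗  (c2,t3) ✗  (c2,t5) ✗  (c2,t7) ✗  (c3,t6) ✗  (c5,t7) ✗
Counterexamples (restrictor pairs failing the scope): 7.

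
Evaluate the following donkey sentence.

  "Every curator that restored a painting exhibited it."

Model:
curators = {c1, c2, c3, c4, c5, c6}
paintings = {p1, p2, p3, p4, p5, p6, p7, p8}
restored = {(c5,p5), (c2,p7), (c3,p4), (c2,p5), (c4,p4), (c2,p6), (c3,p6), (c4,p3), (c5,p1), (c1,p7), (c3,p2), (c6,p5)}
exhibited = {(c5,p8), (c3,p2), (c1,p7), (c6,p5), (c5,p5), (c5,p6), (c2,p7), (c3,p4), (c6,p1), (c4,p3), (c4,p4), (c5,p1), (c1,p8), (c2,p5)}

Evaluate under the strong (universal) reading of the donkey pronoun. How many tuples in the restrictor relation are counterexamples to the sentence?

"it" takes "a painting" as antecedent — a donkey pronoun bound across the clause boundary.
Strong reading: for every (c,p) with restored(c,p), exhibited(c,p).
Restrictor pairs: (c1,p7) ✓  (c2,p5) ✓  (c2,p6) ✗  (c2,p7) ✓  (c3,p2) ✓  (c3,p4) ✓  (c3,p6) ✗  (c4,p3) ✓  (c4,p4) ✓  (c5,p1) ✓  (c5,p5) ✓  (c6,p5) ✓
Counterexamples (restrictor pairs failing the scope): 2.

2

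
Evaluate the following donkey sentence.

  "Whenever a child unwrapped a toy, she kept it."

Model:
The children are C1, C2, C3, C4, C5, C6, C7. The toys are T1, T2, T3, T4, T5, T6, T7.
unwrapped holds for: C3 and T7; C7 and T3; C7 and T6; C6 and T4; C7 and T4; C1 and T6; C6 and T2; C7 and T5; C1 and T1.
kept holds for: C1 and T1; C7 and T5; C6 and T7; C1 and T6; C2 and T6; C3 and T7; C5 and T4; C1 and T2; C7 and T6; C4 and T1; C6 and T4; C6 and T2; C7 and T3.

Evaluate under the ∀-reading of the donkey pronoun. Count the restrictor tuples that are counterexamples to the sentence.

"it" takes "a toy" as antecedent — a donkey pronoun bound across the clause boundary.
Strong reading: for every (c,t) with unwrapped(c,t), kept(c,t).
Restrictor pairs: (C1,T1) ✓  (C1,T6) ✓  (C3,T7) ✓  (C6,T2) ✓  (C6,T4) ✓  (C7,T3) ✓  (C7,T4) ✗  (C7,T5) ✓  (C7,T6) ✓
Counterexamples (restrictor pairs failing the scope): 1.

1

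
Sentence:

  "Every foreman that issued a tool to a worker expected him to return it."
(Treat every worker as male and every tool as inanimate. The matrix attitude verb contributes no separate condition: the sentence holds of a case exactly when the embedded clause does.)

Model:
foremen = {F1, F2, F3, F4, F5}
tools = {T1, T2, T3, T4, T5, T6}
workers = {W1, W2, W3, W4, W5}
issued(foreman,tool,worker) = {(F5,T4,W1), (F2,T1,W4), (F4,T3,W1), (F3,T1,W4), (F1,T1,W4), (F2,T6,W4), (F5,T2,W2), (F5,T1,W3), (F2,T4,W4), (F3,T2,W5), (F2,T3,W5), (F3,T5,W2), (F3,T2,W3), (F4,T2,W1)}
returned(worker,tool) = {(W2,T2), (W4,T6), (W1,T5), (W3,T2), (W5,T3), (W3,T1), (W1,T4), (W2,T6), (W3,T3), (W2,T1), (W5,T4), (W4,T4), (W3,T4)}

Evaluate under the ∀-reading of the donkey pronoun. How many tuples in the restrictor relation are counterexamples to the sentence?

7

"him" takes "a worker" as antecedent and "it" takes "a tool"; both are donkey pronouns co-varying with the restrictor.
Strong reading: for every (f,t,w) with issued(f,t,w), returned(w,t).
Restrictor triples: (F1,T1,W4)→returned(W4,T1) ✗  (F2,T1,W4)→returned(W4,T1) ✗  (F2,T3,W5)→returned(W5,T3) ✓  (F2,T4,W4)→returned(W4,T4) ✓  (F2,T6,W4)→returned(W4,T6) ✓  (F3,T1,W4)→returned(W4,T1) ✗  (F3,T2,W3)→returned(W3,T2) ✓  (F3,T2,W5)→returned(W5,T2) ✗  (F3,T5,W2)→returned(W2,T5) ✗  (F4,T2,W1)→returned(W1,T2) ✗  (F4,T3,W1)→returned(W1,T3) ✗  (F5,T1,W3)→returned(W3,T1) ✓  (F5,T2,W2)→returned(W2,T2) ✓  (F5,T4,W1)→returned(W1,T4) ✓
Counterexamples (restrictor triples failing the scope): 7.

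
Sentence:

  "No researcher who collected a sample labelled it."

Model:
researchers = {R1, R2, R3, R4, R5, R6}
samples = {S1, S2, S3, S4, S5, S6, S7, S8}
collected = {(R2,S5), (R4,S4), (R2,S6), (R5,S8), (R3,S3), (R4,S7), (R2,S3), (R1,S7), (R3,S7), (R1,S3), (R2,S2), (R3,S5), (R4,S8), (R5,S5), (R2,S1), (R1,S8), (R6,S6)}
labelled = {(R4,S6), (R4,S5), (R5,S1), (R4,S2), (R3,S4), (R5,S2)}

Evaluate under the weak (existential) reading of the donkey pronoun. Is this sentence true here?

True

"it" takes "a sample" as antecedent — a donkey pronoun bound across the clause boundary.
Truth condition: for no (r,s) with collected(r,s) does labelled(r,s) hold.
Restrictor pairs — does the scope hold? (R1,S3):fails  (R1,S7):fails  (R1,S8):fails  (R2,S1):fails  (R2,S2):fails  (R2,S3):fails  (R2,S5):fails  (R2,S6):fails  (R3,S3):fails  (R3,S5):fails  (R3,S7):fails  (R4,S4):fails  (R4,S7):fails  (R4,S8):fails  (R5,S5):fails  (R5,S8):fails  (R6,S6):fails
Scope holds for no restrictor pair, so the sentence is true.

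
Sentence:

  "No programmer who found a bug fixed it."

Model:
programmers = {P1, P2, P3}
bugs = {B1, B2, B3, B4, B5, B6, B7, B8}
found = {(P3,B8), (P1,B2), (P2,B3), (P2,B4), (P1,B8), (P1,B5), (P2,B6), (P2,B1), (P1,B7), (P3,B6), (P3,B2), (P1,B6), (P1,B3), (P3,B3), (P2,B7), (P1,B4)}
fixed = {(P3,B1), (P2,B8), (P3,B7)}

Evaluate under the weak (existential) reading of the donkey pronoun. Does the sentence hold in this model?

"it" takes "a bug" as antecedent — a donkey pronoun bound across the clause boundary.
Truth condition: for no (p,b) with found(p,b) does fixed(p,b) hold.
Restrictor pairs — does the scope hold? (P1,B2):fails  (P1,B3):fails  (P1,B4):fails  (P1,B5):fails  (P1,B6):fails  (P1,B7):fails  (P1,B8):fails  (P2,B1):fails  (P2,B3):fails  (P2,B4):fails  (P2,B6):fails  (P2,B7):fails  (P3,B2):fails  (P3,B3):fails  (P3,B6):fails  (P3,B8):fails
Scope holds for no restrictor pair, so the sentence is true.

True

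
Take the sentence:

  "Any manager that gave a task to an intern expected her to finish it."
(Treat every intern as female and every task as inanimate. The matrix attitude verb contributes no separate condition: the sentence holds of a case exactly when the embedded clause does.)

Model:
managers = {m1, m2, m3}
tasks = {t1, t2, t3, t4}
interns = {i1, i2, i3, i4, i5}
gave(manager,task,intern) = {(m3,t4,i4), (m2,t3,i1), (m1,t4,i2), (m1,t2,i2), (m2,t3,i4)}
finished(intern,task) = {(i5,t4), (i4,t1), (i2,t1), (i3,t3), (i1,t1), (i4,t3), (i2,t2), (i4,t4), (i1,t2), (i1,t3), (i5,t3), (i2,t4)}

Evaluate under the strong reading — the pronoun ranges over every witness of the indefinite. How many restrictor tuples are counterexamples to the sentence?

0

"her" takes "an intern" as antecedent and "it" takes "a task"; both are donkey pronouns co-varying with the restrictor.
Strong reading: for every (m,t,i) with gave(m,t,i), finished(i,t).
Restrictor triples: (m1,t2,i2)→finished(i2,t2) ✓  (m1,t4,i2)→finished(i2,t4) ✓  (m2,t3,i1)→finished(i1,t3) ✓  (m2,t3,i4)→finished(i4,t3) ✓  (m3,t4,i4)→finished(i4,t4) ✓
Counterexamples (restrictor triples failing the scope): 0.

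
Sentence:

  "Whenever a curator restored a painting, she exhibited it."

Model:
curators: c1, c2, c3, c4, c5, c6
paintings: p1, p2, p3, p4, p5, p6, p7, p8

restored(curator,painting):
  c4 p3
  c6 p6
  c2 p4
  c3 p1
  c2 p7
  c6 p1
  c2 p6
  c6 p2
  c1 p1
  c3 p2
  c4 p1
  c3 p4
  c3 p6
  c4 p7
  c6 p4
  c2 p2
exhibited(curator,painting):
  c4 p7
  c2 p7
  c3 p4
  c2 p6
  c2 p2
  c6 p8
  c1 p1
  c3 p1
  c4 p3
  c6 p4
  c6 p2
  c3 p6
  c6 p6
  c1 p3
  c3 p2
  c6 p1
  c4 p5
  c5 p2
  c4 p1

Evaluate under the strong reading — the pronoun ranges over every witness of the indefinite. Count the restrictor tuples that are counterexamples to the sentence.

1

"it" takes "a painting" as antecedent — a donkey pronoun bound across the clause boundary.
Strong reading: for every (c,p) with restored(c,p), exhibited(c,p).
Restrictor pairs: (c1,p1) ✓  (c2,p2) ✓  (c2,p4) ✗  (c2,p6) ✓  (c2,p7) ✓  (c3,p1) ✓  (c3,p2) ✓  (c3,p4) ✓  (c3,p6) ✓  (c4,p1) ✓  (c4,p3) ✓  (c4,p7) ✓  (c6,p1) ✓  (c6,p2) ✓  (c6,p4) ✓  (c6,p6) ✓
Counterexamples (restrictor pairs failing the scope): 1.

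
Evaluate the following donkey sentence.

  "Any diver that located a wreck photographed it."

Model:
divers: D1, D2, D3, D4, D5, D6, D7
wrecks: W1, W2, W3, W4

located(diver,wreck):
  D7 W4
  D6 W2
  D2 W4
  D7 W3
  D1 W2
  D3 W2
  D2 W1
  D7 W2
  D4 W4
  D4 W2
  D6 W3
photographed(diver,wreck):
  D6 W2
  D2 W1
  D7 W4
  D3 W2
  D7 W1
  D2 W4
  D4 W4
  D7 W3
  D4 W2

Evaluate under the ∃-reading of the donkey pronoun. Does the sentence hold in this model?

"it" takes "a wreck" as antecedent — a donkey pronoun bound across the clause boundary.
Weak reading: every diver d with some located-wreck has at least one located-wreck w such that photographed(d,w).
Per diver: D1:✗  D2:✓  D3:✓  D4:✓  D6:✓  D7:✓
D1 has no witness among its located-wrecks.

False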